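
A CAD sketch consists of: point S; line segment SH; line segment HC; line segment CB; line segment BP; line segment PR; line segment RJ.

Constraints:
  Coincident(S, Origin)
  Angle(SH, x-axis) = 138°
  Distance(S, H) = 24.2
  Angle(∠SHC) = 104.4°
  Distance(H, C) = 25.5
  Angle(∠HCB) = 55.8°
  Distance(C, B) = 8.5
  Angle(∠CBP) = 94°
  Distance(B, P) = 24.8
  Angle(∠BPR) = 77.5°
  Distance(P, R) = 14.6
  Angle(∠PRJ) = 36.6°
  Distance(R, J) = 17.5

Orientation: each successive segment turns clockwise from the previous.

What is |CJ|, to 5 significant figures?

18.212

S is at the origin; SH runs at 138.0° with length 24.2, so H = (-17.984, 16.193). ∠SHC = 104.4° gives HC at 62.400° from the x-axis; with |HC| = 25.5, C = (-6.1701, 38.791). ∠HCB = 55.8° gives CB at -61.800° from the x-axis; with |CB| = 8.5, B = (-2.1534, 31.300). ∠CBP = 94.0° gives BP at -147.80° from the x-axis; with |BP| = 24.8, P = (-23.139, 18.085). ∠BPR = 77.5° gives PR at 109.70° from the x-axis; with |PR| = 14.6, R = (-28.061, 31.830). ∠PRJ = 36.6° gives RJ at -33.700° from the x-axis; with |RJ| = 17.5, J = (-13.501, 22.120). Then |CJ| = |J − C| = 18.212.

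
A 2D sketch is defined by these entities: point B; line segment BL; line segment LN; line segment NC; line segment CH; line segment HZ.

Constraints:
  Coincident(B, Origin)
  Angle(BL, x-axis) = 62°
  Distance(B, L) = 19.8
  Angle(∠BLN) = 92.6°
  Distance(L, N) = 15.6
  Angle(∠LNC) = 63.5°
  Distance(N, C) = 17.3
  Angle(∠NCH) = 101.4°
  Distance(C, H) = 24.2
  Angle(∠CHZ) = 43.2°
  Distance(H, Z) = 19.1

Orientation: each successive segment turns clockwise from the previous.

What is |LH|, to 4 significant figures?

18.00

∠LNC = 63.5° gives NC at -141.9° from the x-axis; with |NC| = 17.3, C = (9.774, 0.1163). ∠NCH = 101.4° gives CH at 139.5° from the x-axis; with |CH| = 24.2, H = (-8.628, 15.83). Then |LH| = |H − L| = 18.00.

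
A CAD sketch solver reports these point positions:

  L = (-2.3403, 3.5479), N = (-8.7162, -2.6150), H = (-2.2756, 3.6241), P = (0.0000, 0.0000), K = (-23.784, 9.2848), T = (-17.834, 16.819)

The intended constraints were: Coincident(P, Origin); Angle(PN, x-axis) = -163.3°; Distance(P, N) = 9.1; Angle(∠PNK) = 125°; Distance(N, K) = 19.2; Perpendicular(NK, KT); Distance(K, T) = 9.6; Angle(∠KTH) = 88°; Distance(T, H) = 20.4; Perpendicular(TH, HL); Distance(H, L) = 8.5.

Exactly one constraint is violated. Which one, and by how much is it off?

Distance(H, L) = 8.5 — off by 8.40.

P = (0.00, 0.00) ✓; PN at -163.3° ✓; |PN| = 9.100 ✓; ∠PNK = 125.0° ✓; |NK| = 19.20 ✓; ∠(NK, KT) = 90.00° ✓; |KT| = 9.600 ✓; ∠KTH = 88.00° ✓; |TH| = 20.40 ✓; ∠(TH, HL) = 90.03° ✓; |HL| = 0.09996 ✗.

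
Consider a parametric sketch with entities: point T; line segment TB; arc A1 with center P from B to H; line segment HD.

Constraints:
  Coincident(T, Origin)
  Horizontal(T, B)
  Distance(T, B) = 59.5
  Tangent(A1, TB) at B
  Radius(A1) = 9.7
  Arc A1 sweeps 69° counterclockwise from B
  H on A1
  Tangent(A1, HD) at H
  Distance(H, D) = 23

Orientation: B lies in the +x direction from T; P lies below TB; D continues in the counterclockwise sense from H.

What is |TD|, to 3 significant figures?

50.5

On A1, B sits at bearing 90° from P; a 69° counterclockwise sweep puts H at bearing 159°, so H = P + 9.7·(cos 159°, sin 159°) = (50.4, -6.22). Since A1 is tangent to HD there, PH ⟂ HD, so HD runs along (−sin 159°, cos 159°); with |HD| = 23.0, D = (42.2, -27.7). Then |TD| = |D − T| = 50.5.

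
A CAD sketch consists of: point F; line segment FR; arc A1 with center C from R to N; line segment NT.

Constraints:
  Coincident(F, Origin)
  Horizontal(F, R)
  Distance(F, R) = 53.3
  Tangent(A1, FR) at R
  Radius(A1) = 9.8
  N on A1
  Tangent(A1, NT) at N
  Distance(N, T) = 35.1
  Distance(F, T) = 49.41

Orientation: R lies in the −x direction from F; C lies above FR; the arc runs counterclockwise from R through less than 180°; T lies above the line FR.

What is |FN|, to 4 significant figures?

44.65

Checks: ∠(CR, RF) = 90.00° ✓; |CN| = 9.800 ✓; ∠(CN, NT) = 90.00° ✓; |NT| = 35.10 ✓; |FT| = 49.41 ✓.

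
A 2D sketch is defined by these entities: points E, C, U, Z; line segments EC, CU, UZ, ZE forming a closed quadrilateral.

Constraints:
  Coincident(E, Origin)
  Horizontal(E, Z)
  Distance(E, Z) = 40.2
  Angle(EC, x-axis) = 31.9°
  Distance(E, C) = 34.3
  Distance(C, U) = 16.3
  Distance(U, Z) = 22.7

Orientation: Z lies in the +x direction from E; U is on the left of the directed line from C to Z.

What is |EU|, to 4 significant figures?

50.09

E is at the origin; EZ is horizontal with |EZ| = 40.2 and Z in +x, so Z = (40.2, 0). EC runs at 31.9° with |EC| = 34.3, so C = (29.12, 18.13). U is determined by |CU| = 16.3 and |UZ| = 22.7 together: it lies at the intersection of circle(C, 16.3) and circle(Z, 22.7). With |CZ| = 21.24, the foot of the radical line on CZ is 4.747 from C and the perpendicular offset is √(16.3² − 4.747²) = 15.59. Taking the left-of-CZ solution: U = (44.90, 22.21).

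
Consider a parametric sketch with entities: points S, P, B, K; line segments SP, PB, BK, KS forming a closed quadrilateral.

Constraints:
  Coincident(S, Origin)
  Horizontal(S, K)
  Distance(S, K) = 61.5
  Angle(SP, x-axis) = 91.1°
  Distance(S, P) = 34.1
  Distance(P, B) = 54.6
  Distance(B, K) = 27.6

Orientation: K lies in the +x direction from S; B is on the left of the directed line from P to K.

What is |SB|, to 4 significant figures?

59.56

S is at the origin; S and K share the same y with |SK| = 61.5 and K in +x, so K = (61.5, 0). SP runs at 91.1° with |SP| = 34.1, so P = (-0.6546, 34.09). B is determined by |PB| = 54.6 and |BK| = 27.6 together: it lies at the intersection of circle(P, 54.6) and circle(K, 27.6). With |PK| = 70.89, the foot of the radical line on PK is 51.10 from P and the perpendicular offset is √(54.6² − 51.10²) = 19.24. Taking the left-of-PK solution: B = (53.40, 26.38).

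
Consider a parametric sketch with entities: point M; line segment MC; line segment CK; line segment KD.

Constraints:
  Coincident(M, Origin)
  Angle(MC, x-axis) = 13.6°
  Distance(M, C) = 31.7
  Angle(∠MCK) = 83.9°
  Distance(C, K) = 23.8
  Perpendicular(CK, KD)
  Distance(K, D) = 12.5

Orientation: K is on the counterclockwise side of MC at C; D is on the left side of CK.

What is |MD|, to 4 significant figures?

27.91

M is at the origin; MC runs at 13.6° with length 31.7, so C = 31.7·(cos 13.6°, sin 13.6°) = (30.81, 7.454). ∠MCK = 83.9°, so CK runs at 13.6° + (180° − 83.9°) = 109.7° from the x-axis; with |CK| = 23.8, K = C + 23.8·(cos 109.7°, sin 109.7°) = (22.79, 29.86). CK is perpendicular to KD; with |KD| = 12.5 on the left of CK, D = K + 12.5·(-0.9415, -0.3371) = (11.02, 25.65). Then |MD| = |D − M| = 27.91.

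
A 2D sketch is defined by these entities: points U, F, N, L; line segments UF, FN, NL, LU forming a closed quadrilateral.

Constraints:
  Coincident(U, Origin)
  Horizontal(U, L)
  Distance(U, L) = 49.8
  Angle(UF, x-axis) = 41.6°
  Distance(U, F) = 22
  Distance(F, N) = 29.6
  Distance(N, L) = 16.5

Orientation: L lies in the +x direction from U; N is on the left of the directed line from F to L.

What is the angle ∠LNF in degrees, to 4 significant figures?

100.4°

Checks: |FN| = 29.60 ✓; |NL| = 16.50 ✓.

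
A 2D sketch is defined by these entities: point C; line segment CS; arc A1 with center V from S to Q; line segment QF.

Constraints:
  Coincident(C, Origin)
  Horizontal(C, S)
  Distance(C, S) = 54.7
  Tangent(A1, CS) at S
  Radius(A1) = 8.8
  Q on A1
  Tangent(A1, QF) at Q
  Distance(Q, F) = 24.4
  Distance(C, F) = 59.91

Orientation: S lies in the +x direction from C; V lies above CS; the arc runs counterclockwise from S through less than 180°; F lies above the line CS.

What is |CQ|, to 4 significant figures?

63.60

C is at the origin; CS is horizontal with |CS| = 54.7 and S on the +x side, so S = (54.70, 0.000). Tangency of A1 to CS means the radius VS is perpendicular to CS, so V = S + (0, 8.8) = (54.70, 8.800). Since VQ ⟂ QF (tangency), |VF| = √(8.8² + 24.4²) = 25.94 regardless of where Q sits on A1. So F lies on both circle(C, 59.91) and circle(V, 25.94); the above-CS intersection is F = (49.22, 34.15). Q is the foot of the tangent from F: Q = (62.16, 13.47).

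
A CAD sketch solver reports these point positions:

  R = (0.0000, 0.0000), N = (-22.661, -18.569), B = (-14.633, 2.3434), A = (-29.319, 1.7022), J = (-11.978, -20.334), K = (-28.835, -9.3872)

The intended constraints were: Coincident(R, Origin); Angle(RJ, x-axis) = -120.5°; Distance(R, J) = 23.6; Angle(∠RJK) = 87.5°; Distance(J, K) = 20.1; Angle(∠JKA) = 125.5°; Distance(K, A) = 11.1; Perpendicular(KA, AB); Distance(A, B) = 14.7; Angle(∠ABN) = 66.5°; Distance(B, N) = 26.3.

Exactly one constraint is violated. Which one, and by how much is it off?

Distance(B, N) = 26.3 — off by 3.90.

R = (0.00, 0.00) ✓; RJ at -120.5° ✓; |RJ| = 23.60 ✓; ∠RJK = 87.50° ✓; |JK| = 20.10 ✓; ∠JKA = 125.5° ✓; |KA| = 11.10 ✓; ∠(KA, AB) = 90.00° ✓; |AB| = 14.70 ✓; ∠ABN = 66.50° ✓; |BN| = 22.40 ✗.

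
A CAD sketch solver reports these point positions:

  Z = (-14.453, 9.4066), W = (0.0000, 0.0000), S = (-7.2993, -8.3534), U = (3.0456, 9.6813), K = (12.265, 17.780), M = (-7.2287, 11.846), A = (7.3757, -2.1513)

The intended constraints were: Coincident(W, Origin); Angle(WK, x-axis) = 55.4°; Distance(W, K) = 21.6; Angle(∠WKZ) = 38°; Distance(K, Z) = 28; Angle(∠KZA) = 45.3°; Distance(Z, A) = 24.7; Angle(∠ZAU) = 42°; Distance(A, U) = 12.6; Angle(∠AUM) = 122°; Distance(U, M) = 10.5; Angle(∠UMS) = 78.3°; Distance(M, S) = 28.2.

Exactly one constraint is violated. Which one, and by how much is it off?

Distance(M, S) = 28.2 — off by 8.00.

W = (0.00, 0.00) ✓; WK at 55.40° ✓; |WK| = 21.60 ✓; ∠WKZ = 38.00° ✓; |KZ| = 28.00 ✓; ∠KZA = 45.30° ✓; |ZA| = 24.70 ✓; ∠ZAU = 42.00° ✓; |AU| = 12.60 ✓; ∠AUM = 122.0° ✓; |UM| = 10.50 ✓; ∠UMS = 78.30° ✓; |MS| = 20.20 ✗.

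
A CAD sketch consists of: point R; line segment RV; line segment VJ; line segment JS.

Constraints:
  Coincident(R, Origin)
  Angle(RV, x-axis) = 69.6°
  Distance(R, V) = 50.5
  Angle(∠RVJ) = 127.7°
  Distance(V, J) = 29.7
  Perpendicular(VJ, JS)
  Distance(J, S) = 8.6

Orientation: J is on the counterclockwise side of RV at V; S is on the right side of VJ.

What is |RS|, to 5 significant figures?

77.640

∠RVJ = 127.7°, so VJ runs at 69.6° + (180° − 127.7°) = 121.90° from the x-axis; with |VJ| = 29.7, J = V + 29.7·(cos 121.90°, sin 121.90°) = (1.9083, 72.547). The perpendicularity gives JS at right angles to VJ; with |JS| = 8.6 on the right of VJ, S = J + 8.6·(0.84897, 0.52844) = (9.2094, 77.092). Then |RS| = |S − R| = 77.640.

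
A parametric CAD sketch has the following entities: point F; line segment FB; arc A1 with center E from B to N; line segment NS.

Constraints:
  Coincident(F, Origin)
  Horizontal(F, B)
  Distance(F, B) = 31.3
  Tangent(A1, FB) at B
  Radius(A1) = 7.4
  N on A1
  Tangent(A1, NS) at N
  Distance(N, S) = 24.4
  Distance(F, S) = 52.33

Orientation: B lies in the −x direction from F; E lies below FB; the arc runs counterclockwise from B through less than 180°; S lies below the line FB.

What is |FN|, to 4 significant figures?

39.08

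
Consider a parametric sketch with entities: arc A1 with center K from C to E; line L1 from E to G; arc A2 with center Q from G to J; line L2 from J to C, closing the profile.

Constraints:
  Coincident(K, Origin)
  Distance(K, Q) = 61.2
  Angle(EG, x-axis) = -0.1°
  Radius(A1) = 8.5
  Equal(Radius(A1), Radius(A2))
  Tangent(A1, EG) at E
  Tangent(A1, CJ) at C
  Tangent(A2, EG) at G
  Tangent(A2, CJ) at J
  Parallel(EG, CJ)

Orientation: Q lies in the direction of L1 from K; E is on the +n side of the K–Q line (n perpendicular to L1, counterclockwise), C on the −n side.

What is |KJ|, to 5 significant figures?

61.787

The slot axis is L1's direction at -0.1°, so u = (cos -0.1°, sin -0.1°) = (1.0000, -0.0017453) and n = (−sin -0.1°, cos -0.1°) = (0.0017453, 1.0000). K is at the origin and Q lies 61.2 along u from K, so Q = 61.2·u = (61.200, -0.10681). Tangency of A1 to both parallel lines with radius 8.5 puts E and C at K ± 8.5·n: E = (0.014835, 8.5000), C = (-0.014835, -8.5000). Equal radii place G and J the same way about Q: G = Q + 8.5·n = (61.215, 8.3932), J = Q − 8.5·n = (61.185, -8.6068). Then |KJ| = |J − K| = 61.787.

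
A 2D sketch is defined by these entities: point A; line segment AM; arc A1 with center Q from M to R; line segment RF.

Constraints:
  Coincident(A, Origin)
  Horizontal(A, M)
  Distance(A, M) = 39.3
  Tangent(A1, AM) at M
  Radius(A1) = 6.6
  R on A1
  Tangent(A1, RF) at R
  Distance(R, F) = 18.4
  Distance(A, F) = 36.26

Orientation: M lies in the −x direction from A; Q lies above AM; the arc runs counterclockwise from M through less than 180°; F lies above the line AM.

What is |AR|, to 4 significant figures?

33.28

A is at the origin; AM is horizontal with |AM| = 39.3 and M on the −x side, so M = (-39.30, 0.000). A1 meets AM tangentially, so QM is at right angles to AM, so Q = M + (0, 6.6) = (-39.30, 6.600). Since QR ⟂ RF (tangency), |QF| = √(6.6² + 18.4²) = 19.55 regardless of where R sits on A1. So F lies on both circle(A, 36.26) and circle(Q, 19.55); the above-AM intersection is F = (-28.25, 22.73). R is the foot of the tangent from F: R = (-32.92, 4.928).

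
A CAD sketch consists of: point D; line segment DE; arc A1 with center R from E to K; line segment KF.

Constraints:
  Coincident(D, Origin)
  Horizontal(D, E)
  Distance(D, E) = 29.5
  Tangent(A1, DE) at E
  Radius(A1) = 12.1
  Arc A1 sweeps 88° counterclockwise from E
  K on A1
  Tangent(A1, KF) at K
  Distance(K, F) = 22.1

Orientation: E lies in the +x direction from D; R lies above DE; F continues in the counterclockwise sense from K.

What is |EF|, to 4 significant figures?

36.13

On A1, E sits at bearing -90° from R; an 88° counterclockwise sweep puts K at bearing -2°, so K = R + 12.1·(cos -2°, sin -2°) = (41.59, 11.68). A1 meets KF tangentially, so RK is at right angles to KF, so KF runs along (−sin -2°, cos -2°); with |KF| = 22.1, F = (42.36, 33.76). Then |EF| = |F − E| = 36.13.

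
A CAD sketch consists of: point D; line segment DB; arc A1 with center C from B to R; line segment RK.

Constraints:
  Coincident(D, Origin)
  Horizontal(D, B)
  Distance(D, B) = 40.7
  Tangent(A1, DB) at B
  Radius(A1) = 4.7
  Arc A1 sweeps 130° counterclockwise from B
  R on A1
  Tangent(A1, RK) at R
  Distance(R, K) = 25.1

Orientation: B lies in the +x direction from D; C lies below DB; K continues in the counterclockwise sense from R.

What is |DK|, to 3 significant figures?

59.7

D is at the origin; DB is horizontal with |DB| = 40.7 and B on the +x side, so B = (40.7, 0.00). A1 meets DB tangentially, so CB is at right angles to DB, so C = B + (0, -4.7) = (40.7, -4.70). On A1, B sits at bearing 90° from C; a 130° counterclockwise sweep puts R at bearing 220°, so R = C + 4.7·(cos 220°, sin 220°) = (37.1, -7.72). Tangency of A1 to RK means the radius CR is perpendicular to RK, so RK runs along (−sin 220°, cos 220°); with |RK| = 25.1, K = (53.2, -26.9). Then |DK| = |K − D| = 59.7.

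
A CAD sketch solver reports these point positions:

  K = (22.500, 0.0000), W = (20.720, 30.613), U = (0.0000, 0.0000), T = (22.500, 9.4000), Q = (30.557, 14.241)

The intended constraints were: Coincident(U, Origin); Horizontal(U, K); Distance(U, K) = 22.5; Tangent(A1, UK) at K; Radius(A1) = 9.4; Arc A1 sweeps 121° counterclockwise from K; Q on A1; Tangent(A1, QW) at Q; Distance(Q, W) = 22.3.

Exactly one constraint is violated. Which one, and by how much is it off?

Distance(Q, W) = 22.3 — off by 3.20.

U = (0.00, 0.00) ✓; U.y = 0.00, K.y = 0.00 ✓; |UK| = 22.50 ✓; ∠(TK, KU) = 90.00° ✓; |TK| = 9.400 ✓; bearing(T→Q) − bearing(T→K) = 121.0° ✓; |TQ| = 9.399 ✓; ∠(TQ, QW) = 90.00° ✓; |QW| = 19.10 ✗.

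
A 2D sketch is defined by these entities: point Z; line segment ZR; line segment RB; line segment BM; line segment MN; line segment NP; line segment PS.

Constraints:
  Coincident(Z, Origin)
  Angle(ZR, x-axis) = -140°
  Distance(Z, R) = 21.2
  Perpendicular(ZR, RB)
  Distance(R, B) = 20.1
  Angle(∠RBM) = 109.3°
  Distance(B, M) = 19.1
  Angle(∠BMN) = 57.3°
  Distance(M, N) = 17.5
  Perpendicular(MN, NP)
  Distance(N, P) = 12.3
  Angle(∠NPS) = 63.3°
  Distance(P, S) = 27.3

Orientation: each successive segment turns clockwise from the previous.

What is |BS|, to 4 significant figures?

23.52

MN is perpendicular to NP, so NP runs at -153.4°; with |NP| = 12.3, P = (-22.57, -2.962). ∠NPS = 63.3° gives PS at 89.90° from the x-axis; with |PS| = 27.3, S = (-22.52, 24.34). Then |BS| = |S − B| = 23.52.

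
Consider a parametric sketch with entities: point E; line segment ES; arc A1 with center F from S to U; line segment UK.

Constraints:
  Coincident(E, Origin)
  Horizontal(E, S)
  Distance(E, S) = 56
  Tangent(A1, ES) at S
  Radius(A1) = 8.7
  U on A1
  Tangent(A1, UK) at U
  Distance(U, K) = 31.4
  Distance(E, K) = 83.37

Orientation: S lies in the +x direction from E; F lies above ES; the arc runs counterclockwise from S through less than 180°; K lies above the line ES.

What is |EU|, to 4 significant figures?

64.29

Checks: |FU| = 8.700 ✓; ∠(FU, UK) = 90.00° ✓; |UK| = 31.40 ✓; |EK| = 83.37 ✓.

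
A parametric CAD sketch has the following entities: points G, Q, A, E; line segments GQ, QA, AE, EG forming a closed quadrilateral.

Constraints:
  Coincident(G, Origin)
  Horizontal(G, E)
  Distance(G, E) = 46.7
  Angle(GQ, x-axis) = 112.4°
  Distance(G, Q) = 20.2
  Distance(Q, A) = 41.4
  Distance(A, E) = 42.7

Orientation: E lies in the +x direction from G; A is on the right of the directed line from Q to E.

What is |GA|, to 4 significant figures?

21.20

G is at the origin; G and E share the same y with |GE| = 46.7 and E in +x, so E = (46.7, 0). GQ runs at 112.4° with |GQ| = 20.2, so Q = (-7.698, 18.68). A is determined by |QA| = 41.4 and |AE| = 42.7 together: it lies at the intersection of circle(Q, 41.4) and circle(E, 42.7). With |QE| = 57.51, the foot of the radical line on QE is 27.81 from Q and the perpendicular offset is √(41.4² − 27.81²) = 30.67. Taking the right-of-QE solution: A = (8.643, -19.36).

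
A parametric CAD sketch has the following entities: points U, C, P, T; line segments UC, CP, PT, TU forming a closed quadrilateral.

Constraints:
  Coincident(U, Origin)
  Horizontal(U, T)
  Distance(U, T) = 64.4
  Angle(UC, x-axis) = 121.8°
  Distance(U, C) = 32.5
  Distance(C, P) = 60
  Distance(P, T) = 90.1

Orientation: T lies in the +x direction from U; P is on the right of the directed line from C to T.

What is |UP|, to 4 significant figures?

37.85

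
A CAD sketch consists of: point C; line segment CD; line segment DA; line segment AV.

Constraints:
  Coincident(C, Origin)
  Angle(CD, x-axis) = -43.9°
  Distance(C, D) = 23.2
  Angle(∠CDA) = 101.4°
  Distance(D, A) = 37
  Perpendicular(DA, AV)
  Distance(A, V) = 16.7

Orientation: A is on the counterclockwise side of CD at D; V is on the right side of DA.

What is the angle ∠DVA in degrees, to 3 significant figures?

65.7°

C is at the origin; CD runs at -43.9° with length 23.2, so D = 23.2·(cos -43.9°, sin -43.9°) = (16.7, -16.1). ∠CDA = 101.4°, so DA runs at -43.9° + (180° − 101.4°) = 34.7° from the x-axis; with |DA| = 37.0, A = D + 37.0·(cos 34.7°, sin 34.7°) = (47.1, 4.98). DA ⟂ AV; with |AV| = 16.7 on the right of DA, V = A + 16.7·(0.569, -0.822) = (56.6, -8.75). Then cos ∠DVA = VD·VA / (|VD||VA|), giving 65.7°.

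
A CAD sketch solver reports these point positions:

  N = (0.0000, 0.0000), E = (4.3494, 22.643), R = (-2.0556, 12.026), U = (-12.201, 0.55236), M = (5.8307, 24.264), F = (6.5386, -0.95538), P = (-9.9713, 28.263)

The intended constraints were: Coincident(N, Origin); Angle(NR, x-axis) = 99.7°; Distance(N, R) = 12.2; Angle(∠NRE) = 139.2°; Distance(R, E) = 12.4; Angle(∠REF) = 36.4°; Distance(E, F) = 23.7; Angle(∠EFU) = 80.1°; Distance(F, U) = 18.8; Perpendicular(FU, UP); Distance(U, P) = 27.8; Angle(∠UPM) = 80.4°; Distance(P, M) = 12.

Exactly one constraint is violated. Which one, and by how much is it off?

Distance(P, M) = 12 — off by 4.30.

N = (0.00, 0.00) ✓; NR at 99.70° ✓; |NR| = 12.20 ✓; ∠NRE = 139.2° ✓; |RE| = 12.40 ✓; ∠REF = 36.40° ✓; |EF| = 23.70 ✓; ∠EFU = 80.10° ✓; |FU| = 18.80 ✓; ∠(FU, UP) = 90.00° ✓; |UP| = 27.80 ✓; ∠UPM = 80.40° ✓; |PM| = 16.30 ✗.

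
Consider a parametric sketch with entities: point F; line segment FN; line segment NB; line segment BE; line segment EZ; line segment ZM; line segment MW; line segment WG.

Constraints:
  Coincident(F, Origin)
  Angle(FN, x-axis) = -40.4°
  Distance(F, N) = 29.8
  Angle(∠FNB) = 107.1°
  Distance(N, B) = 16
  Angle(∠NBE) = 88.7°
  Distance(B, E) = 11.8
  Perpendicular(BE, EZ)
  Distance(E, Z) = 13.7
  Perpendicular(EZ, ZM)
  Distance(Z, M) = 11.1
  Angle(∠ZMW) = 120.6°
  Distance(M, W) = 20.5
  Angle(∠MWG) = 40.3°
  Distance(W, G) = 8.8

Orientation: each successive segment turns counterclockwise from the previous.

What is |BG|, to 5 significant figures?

1.7753

∠ZMW = 120.6° gives MW at 3.2000° from the x-axis; with |MW| = 20.5, W = (44.882, -16.612). ∠MWG = 40.3° gives WG at 142.90° from the x-axis; with |WG| = 8.8, G = (37.864, -11.304). Then |BG| = |G − B| = 1.7753.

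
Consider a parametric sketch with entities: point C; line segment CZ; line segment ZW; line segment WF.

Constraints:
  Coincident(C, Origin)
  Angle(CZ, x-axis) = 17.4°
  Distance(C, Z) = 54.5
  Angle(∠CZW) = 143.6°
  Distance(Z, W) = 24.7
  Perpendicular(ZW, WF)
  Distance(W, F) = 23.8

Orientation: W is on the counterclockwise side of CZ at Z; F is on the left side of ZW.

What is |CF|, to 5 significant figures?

69.097

C is at the origin; CZ runs at 17.4° with length 54.5, so Z = 54.5·(cos 17.4°, sin 17.4°) = (52.006, 16.298). ∠CZW = 143.6°, so ZW runs at 17.4° + (180° − 143.6°) = 53.800° from the x-axis; with |ZW| = 24.7, W = Z + 24.7·(cos 53.800°, sin 53.800°) = (66.594, 36.230). ZW is perpendicular to WF; with |WF| = 23.8 on the left of ZW, F = W + 23.8·(-0.80696, 0.59061) = (47.388, 50.286). Then |CF| = |F − C| = 69.097.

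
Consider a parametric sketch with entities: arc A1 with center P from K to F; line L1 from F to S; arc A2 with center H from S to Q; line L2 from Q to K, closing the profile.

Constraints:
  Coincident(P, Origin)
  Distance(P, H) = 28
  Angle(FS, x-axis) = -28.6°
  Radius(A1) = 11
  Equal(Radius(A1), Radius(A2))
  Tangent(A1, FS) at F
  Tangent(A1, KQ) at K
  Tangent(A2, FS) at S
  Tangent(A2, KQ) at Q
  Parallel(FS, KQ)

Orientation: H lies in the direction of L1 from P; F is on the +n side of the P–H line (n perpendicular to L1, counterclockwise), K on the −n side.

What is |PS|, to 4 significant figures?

30.08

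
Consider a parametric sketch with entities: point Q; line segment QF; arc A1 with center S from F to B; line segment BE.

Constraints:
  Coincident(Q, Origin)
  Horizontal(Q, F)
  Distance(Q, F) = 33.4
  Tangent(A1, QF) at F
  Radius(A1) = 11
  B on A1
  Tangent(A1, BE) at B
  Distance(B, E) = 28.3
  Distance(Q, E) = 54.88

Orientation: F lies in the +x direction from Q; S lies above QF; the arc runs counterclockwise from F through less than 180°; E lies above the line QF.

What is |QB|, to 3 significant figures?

46.2

Checks: |SB| = 11.00 ✓; ∠(SB, BE) = 90.00° ✓; |BE| = 28.30 ✓; |QE| = 54.88 ✓.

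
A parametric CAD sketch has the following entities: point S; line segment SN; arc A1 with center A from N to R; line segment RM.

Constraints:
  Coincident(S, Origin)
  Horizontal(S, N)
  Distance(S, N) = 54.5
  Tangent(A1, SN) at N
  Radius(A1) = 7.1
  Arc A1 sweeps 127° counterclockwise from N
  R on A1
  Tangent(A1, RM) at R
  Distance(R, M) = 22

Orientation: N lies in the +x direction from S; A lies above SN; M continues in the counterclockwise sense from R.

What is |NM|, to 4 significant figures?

29.92

On A1, N sits at bearing -90° from A; a 127° counterclockwise sweep puts R at bearing 37°, so R = A + 7.1·(cos 37°, sin 37°) = (60.17, 11.37). The tangent condition forces AR to be normal to RM, so RM runs along (−sin 37°, cos 37°); with |RM| = 22.0, M = (46.93, 28.94). Then |NM| = |M − N| = 29.92.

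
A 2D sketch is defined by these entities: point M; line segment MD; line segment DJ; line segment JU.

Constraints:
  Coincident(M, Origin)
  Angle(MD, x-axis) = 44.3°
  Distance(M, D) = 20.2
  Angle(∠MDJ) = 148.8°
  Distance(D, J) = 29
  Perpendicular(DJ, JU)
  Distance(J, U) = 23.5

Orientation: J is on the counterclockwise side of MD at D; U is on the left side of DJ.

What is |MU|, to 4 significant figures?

48.08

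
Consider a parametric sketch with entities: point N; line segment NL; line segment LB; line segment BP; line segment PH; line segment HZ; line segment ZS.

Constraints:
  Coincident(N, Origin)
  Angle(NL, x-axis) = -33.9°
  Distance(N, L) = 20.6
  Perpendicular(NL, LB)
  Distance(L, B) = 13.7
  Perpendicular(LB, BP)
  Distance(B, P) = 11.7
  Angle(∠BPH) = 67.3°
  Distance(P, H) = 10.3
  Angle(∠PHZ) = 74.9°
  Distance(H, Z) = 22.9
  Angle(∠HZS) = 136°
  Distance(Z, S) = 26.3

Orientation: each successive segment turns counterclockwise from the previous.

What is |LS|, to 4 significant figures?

46.46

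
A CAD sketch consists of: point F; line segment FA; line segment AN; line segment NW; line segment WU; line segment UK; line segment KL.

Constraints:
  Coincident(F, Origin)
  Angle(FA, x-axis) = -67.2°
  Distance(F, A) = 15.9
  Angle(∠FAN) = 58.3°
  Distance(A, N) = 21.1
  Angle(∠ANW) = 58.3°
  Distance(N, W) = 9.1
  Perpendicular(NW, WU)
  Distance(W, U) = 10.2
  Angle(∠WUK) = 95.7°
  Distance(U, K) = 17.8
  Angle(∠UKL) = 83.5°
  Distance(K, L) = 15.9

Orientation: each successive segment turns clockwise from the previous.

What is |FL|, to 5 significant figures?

27.679

∠WUK = 95.7° gives UK at -124.90° from the x-axis; with |UK| = 17.8, K = (-11.202, -25.720). ∠UKL = 83.5° gives KL at 138.60° from the x-axis; with |KL| = 15.9, L = (-23.129, -15.206). Then |FL| = |L − F| = 27.679.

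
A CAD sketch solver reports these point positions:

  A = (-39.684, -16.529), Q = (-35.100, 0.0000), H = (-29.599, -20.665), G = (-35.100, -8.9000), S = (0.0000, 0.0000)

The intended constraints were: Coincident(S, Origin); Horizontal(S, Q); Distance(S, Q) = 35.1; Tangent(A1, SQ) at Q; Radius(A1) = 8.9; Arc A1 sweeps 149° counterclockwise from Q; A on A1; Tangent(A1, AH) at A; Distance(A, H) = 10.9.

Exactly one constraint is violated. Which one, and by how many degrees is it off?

Tangent(A1, AH) at A — off by 8.70°.

S = (0.00, 0.00) ✓; S.y = 0.00, Q.y = 0.00 ✓; |SQ| = 35.10 ✓; ∠(GQ, QS) = 90.00° ✓; |GQ| = 8.900 ✓; bearing(G→A) − bearing(G→Q) = 149.0° ✓; |GA| = 8.900 ✓; ∠(GA, AH) = 81.30° ✗; |AH| = 10.90 ✓.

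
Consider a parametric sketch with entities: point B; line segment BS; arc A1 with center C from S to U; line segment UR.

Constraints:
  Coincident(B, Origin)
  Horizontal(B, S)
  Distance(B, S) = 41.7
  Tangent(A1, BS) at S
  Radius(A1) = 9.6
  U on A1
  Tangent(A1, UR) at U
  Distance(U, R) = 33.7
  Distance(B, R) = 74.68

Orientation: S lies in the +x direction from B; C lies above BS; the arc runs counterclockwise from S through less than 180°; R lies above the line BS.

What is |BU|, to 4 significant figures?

50.41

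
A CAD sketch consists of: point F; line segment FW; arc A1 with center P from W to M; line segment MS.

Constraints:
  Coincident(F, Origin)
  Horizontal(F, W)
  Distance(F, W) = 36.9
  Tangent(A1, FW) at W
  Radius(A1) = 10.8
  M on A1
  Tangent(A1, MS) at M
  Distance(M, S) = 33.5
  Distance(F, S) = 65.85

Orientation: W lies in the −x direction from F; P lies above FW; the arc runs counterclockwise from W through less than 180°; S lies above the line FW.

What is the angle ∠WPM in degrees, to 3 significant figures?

128°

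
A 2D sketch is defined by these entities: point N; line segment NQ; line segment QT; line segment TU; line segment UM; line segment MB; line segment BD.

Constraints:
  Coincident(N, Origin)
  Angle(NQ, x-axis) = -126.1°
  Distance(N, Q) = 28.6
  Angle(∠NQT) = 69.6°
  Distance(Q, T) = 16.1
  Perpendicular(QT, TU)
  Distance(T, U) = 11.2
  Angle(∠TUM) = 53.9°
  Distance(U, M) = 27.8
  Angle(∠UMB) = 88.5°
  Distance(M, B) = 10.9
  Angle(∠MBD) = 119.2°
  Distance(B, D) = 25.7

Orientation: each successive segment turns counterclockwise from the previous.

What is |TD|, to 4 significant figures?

13.92

∠UMB = 88.5° gives MB at -68.10° from the x-axis; with |MB| = 10.9, B = (-20.31, -36.49). ∠MBD = 119.2° gives BD at -7.300° from the x-axis; with |BD| = 25.7, D = (5.180, -39.75). Then |TD| = |D − T| = 13.92.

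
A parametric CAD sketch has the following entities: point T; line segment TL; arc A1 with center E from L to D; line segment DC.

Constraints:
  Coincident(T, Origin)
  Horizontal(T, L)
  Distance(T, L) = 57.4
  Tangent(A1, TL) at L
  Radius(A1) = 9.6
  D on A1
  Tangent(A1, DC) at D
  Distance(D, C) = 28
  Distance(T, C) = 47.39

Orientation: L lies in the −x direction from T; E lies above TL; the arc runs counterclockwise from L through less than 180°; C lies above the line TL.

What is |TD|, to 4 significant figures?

49.09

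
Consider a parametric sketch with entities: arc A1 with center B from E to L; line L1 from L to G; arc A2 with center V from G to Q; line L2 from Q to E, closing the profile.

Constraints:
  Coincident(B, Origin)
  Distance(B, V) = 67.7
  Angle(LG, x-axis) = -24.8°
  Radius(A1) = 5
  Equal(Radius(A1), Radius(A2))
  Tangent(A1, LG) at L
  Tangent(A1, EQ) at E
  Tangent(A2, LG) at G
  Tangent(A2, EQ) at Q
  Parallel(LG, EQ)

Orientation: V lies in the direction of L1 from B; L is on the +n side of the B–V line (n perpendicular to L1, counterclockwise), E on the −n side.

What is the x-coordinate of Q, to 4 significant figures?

59.36

The slot axis is L1's direction at -24.8°, so u = (cos -24.8°, sin -24.8°) = (0.9078, -0.4195) and n = (−sin -24.8°, cos -24.8°) = (0.4195, 0.9078). B is at the origin and V lies 67.7 along u from B, so V = 67.7·u = (61.46, -28.40). Tangency of A1 to both parallel lines with radius 5.0 puts L and E at B ± 5.0·n: L = (2.097, 4.539), E = (-2.097, -4.539). Equal radii place G and Q the same way about V: G = V + 5.0·n = (63.55, -23.86), Q = V − 5.0·n = (59.36, -32.94). So Q.x = 59.36.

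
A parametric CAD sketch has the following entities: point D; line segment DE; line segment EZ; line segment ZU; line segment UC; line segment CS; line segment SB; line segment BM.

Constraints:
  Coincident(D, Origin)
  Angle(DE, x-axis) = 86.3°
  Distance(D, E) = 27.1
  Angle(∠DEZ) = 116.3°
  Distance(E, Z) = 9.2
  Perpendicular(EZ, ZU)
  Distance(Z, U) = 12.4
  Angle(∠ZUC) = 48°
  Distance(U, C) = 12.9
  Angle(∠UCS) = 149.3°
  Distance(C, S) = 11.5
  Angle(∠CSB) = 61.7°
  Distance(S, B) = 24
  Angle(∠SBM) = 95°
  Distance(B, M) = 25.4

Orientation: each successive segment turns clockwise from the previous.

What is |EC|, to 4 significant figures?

3.788

D is at the origin; DE runs at 86.3° with length 27.1, so E = (1.749, 27.04). ∠DEZ = 116.3° gives EZ at 22.60° from the x-axis; with |EZ| = 9.2, Z = (10.24, 30.58). EZ is perpendicular to ZU, so ZU runs at -67.40°; with |ZU| = 12.4, U = (15.01, 19.13). ∠ZUC = 48.0° gives UC at 160.6° from the x-axis; with |UC| = 12.9, C = (2.840, 23.42). Then |EC| = |C − E| = 3.788.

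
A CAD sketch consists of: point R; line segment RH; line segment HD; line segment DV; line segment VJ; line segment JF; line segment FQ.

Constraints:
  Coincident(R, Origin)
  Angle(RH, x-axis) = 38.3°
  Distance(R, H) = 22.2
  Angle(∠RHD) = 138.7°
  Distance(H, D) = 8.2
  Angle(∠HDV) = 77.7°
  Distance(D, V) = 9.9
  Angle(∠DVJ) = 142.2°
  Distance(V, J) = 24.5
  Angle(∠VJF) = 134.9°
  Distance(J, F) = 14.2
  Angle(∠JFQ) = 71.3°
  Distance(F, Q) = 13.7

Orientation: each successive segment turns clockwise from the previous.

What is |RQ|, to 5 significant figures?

5.5484

R is at the origin; RH runs at 38.3° with length 22.2, so H = (17.422, 13.759). ∠RHD = 138.7° gives HD at -3.0000° from the x-axis; with |HD| = 8.2, D = (25.611, 13.330). ∠HDV = 77.7° gives DV at -105.30° from the x-axis; with |DV| = 9.9, V = (22.998, 3.7808). ∠DVJ = 142.2° gives VJ at -143.10° from the x-axis; with |VJ| = 24.5, J = (3.4062, -10.929). ∠VJF = 134.9° gives JF at 171.80° from the x-axis; with |JF| = 14.2, F = (-10.649, -8.9041). ∠JFQ = 71.3° gives FQ at 63.100° from the x-axis; with |FQ| = 13.7, Q = (-4.4503, 3.3135). Then |RQ| = |Q − R| = 5.5484.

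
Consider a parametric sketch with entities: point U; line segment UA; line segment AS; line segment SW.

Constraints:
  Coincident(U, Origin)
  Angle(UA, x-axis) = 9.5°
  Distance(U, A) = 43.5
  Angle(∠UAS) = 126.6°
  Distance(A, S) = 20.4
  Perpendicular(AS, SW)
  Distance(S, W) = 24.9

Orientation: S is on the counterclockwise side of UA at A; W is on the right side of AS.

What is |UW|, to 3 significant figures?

75.7

∠UAS = 126.6°, so AS runs at 9.5° + (180° − 126.6°) = 62.9° from the x-axis; with |AS| = 20.4, S = A + 20.4·(cos 62.9°, sin 62.9°) = (52.2, 25.3). AS ⟂ SW; with |SW| = 24.9 on the right of AS, W = S + 24.9·(0.890, -0.456) = (74.4, 14.0). Then |UW| = |W − U| = 75.7.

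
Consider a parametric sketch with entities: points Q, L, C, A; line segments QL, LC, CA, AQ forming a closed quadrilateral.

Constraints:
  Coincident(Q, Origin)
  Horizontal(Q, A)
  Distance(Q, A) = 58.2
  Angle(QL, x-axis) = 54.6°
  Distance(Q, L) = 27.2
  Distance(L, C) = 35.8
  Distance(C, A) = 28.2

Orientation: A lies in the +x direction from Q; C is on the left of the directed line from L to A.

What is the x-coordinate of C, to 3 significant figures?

51.2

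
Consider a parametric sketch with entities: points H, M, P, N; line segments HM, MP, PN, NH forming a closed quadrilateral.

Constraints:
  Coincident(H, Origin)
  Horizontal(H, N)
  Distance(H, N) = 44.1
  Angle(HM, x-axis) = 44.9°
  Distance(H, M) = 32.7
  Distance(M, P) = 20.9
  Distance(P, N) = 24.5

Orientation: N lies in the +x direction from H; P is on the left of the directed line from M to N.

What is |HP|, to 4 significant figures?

50.37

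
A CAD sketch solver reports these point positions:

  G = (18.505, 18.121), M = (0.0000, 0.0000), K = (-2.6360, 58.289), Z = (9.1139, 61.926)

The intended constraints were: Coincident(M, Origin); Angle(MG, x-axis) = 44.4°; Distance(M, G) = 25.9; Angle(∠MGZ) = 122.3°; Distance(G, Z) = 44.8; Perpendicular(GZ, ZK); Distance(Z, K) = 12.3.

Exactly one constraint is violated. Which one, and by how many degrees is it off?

Perpendicular(GZ, ZK) — off by 5.10°.

M = (0.00, 0.00) ✓; MG at 44.40° ✓; |MG| = 25.90 ✓; ∠MGZ = 122.3° ✓; |GZ| = 44.80 ✓; ∠(GZ, ZK) = 95.10° ✗; |ZK| = 12.30 ✓.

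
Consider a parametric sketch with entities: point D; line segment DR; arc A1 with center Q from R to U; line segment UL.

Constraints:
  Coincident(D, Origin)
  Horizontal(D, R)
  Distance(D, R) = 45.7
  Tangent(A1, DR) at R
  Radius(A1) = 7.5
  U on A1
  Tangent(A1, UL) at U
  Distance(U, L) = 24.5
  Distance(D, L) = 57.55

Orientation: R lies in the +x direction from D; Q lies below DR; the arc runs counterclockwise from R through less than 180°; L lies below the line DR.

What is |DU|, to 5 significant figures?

39.951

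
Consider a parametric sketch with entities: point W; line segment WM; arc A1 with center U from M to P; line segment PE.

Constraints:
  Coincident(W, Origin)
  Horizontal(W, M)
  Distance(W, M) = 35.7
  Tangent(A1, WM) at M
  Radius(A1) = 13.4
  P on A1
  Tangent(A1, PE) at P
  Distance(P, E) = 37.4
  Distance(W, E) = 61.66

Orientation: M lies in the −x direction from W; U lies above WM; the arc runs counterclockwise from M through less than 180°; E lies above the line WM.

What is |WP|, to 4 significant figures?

28.12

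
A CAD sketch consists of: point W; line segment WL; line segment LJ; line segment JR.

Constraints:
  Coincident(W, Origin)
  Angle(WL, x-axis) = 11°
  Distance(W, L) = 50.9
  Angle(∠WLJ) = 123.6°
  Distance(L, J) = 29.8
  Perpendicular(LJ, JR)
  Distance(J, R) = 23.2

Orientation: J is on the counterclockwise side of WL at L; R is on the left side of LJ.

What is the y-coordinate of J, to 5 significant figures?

37.224

W is at the origin; WL runs at 11.0° with length 50.9, so L = 50.9·(cos 11.0°, sin 11.0°) = (49.965, 9.7122). ∠WLJ = 123.6°, so LJ runs at 11.0° + (180° − 123.6°) = 67.400° from the x-axis; with |LJ| = 29.8, J = L + 29.8·(cos 67.400°, sin 67.400°) = (61.417, 37.224). So J.y = 37.224.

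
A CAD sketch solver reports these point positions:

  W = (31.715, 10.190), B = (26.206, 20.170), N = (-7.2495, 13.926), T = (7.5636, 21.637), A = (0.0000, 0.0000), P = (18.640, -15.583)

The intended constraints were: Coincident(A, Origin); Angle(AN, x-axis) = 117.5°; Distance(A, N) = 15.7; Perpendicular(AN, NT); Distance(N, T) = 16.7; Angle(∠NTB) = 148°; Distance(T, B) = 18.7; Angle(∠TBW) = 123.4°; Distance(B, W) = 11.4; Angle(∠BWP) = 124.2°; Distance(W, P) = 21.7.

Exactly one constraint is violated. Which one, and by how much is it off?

Distance(W, P) = 21.7 — off by 7.20.

A = (0.00, 0.00) ✓; AN at 117.5° ✓; |AN| = 15.70 ✓; ∠(AN, NT) = 90.00° ✓; |NT| = 16.70 ✓; ∠NTB = 148.0° ✓; |TB| = 18.70 ✓; ∠TBW = 123.4° ✓; |BW| = 11.40 ✓; ∠BWP = 124.2° ✓; |WP| = 28.90 ✗.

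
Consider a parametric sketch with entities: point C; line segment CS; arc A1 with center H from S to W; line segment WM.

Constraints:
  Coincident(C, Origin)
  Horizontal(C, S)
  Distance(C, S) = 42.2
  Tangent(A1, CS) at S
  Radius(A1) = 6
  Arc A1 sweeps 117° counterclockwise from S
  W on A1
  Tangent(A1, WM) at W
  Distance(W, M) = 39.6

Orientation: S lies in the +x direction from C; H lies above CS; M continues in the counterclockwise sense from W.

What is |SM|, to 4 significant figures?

45.78

C is at the origin; C and S share the same y with |CS| = 42.2 and S on the +x side, so S = (42.20, 0.000). Since A1 is tangent to CS there, HS ⟂ CS, so H = S + (0, 6) = (42.20, 6.000). On A1, S sits at bearing -90° from H; a 117° counterclockwise sweep puts W at bearing 27°, so W = H + 6.0·(cos 27°, sin 27°) = (47.55, 8.724). Since A1 is tangent to WM there, HW ⟂ WM, so WM runs along (−sin 27°, cos 27°); with |WM| = 39.6, M = (29.57, 44.01). Then |SM| = |M − S| = 45.78.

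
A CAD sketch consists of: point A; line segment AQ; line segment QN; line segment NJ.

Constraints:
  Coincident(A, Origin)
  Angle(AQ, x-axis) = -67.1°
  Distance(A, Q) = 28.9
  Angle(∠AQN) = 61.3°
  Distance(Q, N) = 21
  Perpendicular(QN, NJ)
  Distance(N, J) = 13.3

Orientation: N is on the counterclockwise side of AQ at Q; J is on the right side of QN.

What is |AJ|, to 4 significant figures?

39.30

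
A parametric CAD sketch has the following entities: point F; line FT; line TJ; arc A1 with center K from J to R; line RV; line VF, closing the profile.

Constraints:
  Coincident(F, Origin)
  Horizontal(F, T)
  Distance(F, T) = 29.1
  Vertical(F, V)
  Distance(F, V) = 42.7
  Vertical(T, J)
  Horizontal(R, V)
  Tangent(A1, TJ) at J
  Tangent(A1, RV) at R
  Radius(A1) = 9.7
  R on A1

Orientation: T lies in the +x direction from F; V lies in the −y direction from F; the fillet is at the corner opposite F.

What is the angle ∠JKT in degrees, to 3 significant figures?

73.6°

The virtual corner opposite F is at (29.1, -42.7). Since A1 is tangent to TJ there, KJ ⟂ TJ and tangency of A1 to RV means the radius KR is perpendicular to RV, with radius 9.7, so the center K sits 9.7 in from both sides at K = (19.4, -33.0). That places the tangent points at J = (29.1, -33.0) on TJ and R = (19.4, -42.7) on RV. Then cos ∠JKT = KJ·KT / (|KJ||KT|), giving 73.6°.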